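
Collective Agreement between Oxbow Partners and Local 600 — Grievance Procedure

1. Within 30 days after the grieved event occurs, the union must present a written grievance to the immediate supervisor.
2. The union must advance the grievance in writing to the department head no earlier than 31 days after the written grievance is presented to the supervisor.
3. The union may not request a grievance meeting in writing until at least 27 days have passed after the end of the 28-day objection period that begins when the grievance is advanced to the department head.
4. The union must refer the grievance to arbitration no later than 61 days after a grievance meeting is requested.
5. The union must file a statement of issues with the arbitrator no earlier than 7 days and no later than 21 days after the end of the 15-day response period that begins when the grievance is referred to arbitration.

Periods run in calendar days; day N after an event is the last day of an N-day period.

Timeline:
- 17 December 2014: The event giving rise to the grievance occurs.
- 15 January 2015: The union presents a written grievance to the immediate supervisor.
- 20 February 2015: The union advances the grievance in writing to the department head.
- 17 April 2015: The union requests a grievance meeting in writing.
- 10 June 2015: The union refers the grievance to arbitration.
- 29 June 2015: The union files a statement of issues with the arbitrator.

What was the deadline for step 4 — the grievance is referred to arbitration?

17 June 2015

Step 4 runs from 17 April 2015, when a grievance meeting is requested. 61 days after 17 April 2015 is 17 June 2015.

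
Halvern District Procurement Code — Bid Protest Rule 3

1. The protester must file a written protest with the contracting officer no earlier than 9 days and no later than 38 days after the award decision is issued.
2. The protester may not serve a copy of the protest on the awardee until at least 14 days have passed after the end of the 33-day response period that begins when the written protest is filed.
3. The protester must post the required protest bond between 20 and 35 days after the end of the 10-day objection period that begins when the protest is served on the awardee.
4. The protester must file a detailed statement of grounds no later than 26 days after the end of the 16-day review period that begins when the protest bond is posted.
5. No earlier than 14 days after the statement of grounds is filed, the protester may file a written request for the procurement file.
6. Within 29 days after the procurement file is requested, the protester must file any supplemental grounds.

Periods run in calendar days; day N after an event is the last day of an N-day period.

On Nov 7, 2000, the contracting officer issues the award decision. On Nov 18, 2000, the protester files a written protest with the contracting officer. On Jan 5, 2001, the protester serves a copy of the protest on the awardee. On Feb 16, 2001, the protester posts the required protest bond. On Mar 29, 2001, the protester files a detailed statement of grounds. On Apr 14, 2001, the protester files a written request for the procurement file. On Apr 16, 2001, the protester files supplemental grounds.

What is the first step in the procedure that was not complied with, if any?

Step 1 — 9 and 38 days from Nov 7, 2000 (when the award decision is issued) are Nov 16, 2000 and Dec 15, 2000 respectively; done Nov 18, 2000 — within the window.
Step 2 — must wait 14 days from Dec 21, 2000 (end of the 33-day response period, which began when the written protest is filed on Nov 18, 2000), so not before Jan 4, 2001; done Jan 5, 2001 — permitted.
Step 3 — 20 and 35 days from Jan 15, 2001 (end of the 10-day objection period, which began when the protest is served on the awardee on Jan 5, 2001) are Feb 4, 2001 and Feb 19, 2001 respectively; done Feb 16, 2001 — within the window.
Step 4 — counting 26 days from Mar 4, 2001 (end of the 16-day review period, which began when the protest bond is posted on Feb 16, 2001) gives a deadline of Mar 30, 2001; completed Mar 29, 2001, before the deadline.
Step 5 — must wait 14 days from Mar 29, 2001 (when the statement of grounds is filed), so not before Apr 12, 2001; done Apr 14, 2001 — permitted.
Step 6 — counting 29 days from Apr 14, 2001 (when the procurement file is requested) gives a deadline of May 13, 2001; completed Apr 16, 2001, before the deadline.

None — every step was satisfied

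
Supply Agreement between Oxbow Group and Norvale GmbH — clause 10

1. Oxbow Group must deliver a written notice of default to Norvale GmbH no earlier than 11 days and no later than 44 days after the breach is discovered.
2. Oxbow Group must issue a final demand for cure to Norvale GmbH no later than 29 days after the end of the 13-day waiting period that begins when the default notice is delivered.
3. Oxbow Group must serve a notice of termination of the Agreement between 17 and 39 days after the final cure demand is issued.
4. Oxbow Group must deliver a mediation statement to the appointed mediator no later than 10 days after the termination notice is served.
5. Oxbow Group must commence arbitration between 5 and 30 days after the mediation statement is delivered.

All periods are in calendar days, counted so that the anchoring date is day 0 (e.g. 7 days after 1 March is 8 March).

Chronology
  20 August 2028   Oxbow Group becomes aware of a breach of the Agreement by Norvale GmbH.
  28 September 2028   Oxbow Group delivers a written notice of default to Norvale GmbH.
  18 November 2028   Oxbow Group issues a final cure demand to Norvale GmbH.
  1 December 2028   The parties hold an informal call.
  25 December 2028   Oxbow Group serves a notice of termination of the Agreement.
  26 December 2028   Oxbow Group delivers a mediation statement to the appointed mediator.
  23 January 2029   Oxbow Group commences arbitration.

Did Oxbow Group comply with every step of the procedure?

Step 1 — 11 and 44 days from 20 August 2028 (when the breach is discovered) are 31 August 2028 and 3 October 2028 respectively; done 28 September 2028 — within the window.
Step 2 — counting 29 days from 11 October 2028 (end of the 13-day waiting period, which began when the default notice is delivered on 28 September 2028) gives a deadline of 9 November 2028; 18 November 2028 misses that deadline by 9 days.
The analysis stops there.

No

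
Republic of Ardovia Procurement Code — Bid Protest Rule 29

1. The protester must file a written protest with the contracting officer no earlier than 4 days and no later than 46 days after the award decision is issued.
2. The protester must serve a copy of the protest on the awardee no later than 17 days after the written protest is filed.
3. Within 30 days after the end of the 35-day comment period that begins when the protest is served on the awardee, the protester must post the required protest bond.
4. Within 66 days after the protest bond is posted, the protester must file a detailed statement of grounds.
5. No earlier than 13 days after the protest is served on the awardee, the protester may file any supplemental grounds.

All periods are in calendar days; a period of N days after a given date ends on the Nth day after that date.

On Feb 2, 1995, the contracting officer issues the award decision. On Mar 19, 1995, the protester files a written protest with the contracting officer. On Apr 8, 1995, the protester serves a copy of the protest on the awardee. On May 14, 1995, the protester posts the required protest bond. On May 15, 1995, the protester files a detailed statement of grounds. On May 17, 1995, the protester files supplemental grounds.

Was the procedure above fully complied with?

No

Step 1: the window is 4–46 days after Feb 2, 1995 (when the award decision is issued), so Feb 6, 1995 through Mar 20, 1995; done Mar 19, 1995 — within the window.
Step 2: 17 days after Mar 19, 1995 (when the written protest is filed) is Apr 5, 1995; Apr 8, 1995 misses that deadline by 3 days.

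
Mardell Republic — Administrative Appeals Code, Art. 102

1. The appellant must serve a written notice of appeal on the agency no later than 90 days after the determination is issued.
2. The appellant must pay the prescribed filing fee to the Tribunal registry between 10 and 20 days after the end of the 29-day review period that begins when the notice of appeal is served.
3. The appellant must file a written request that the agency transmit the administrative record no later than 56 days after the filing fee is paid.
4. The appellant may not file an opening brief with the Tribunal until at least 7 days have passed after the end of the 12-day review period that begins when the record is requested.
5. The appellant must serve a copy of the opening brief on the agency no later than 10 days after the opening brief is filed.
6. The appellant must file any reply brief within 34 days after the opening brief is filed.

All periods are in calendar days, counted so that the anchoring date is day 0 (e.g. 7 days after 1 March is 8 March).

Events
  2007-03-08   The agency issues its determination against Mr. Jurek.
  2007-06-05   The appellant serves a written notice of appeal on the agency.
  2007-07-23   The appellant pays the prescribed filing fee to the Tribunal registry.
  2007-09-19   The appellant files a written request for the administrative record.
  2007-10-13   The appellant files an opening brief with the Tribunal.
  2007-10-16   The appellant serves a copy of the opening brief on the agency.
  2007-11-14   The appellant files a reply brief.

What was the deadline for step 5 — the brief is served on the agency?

Step 5 runs from 2007-10-13, when the opening brief is filed. 10 days after 2007-10-13 is 2007-10-23.

2007-10-23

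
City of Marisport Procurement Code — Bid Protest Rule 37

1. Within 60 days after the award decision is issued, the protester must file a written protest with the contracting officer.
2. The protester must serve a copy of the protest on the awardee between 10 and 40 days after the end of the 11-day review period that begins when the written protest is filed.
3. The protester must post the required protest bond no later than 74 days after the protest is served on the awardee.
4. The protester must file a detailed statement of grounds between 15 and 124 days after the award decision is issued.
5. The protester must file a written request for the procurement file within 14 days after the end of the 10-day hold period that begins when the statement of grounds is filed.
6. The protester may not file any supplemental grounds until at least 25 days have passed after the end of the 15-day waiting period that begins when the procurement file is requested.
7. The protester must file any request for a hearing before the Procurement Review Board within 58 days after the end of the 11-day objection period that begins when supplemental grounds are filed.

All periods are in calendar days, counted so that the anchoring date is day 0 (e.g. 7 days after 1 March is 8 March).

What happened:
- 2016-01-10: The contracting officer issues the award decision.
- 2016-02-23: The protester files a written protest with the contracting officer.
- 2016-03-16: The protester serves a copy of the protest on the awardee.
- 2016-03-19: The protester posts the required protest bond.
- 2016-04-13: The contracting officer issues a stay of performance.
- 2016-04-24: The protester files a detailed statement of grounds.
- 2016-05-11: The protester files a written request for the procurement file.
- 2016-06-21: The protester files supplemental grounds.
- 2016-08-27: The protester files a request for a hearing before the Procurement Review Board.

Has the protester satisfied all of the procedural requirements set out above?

Yes

(1) due by 2016-01-10 + 60 days = 2016-03-10; 2016-02-23 is within that limit.
(2) the permitted window runs from 2016-03-05 + 10 = 2016-03-15 to 2016-03-05 + 40 = 2016-04-14; done 2016-03-16 — within the window.
(3) due by 2016-03-16 + 74 days = 2016-05-29; completed 2016-03-19, before the deadline.
(4) the permitted window runs from 2016-01-10 + 15 = 2016-01-25 to 2016-01-10 + 124 = 2016-05-13; done 2016-04-24 — within the window.
(5) due by 2016-05-04 + 14 days = 2016-05-18; 2016-05-11 is within that limit.
(6) permitted from 2016-05-26 + 25 days = 2016-06-20 onward; done 2016-06-21, after the minimum wait.
(7) due by 2016-07-02 + 58 days = 2016-08-29; completed 2016-08-27, before the deadline.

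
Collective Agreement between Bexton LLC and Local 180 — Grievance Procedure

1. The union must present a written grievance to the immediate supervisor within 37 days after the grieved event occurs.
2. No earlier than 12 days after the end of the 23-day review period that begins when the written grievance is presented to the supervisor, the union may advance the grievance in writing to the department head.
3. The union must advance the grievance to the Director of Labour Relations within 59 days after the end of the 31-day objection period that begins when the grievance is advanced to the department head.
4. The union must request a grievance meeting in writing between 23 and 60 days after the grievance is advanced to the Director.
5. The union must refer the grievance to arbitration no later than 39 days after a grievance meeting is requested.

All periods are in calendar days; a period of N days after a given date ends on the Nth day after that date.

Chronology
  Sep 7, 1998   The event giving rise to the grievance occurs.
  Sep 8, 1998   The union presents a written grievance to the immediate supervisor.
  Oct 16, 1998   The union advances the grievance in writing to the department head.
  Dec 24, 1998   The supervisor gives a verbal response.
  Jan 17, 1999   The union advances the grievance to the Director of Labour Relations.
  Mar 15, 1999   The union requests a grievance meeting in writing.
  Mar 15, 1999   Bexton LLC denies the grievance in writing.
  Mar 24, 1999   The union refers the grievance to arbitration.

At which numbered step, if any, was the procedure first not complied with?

Step 1: 37 days after Sep 7, 1998 (when the grieved event occurs) is Oct 14, 1998; done Sep 8, 1998 — timely.
Step 2: the earliest permitted date is 12 days after Oct 1, 1998 (end of the 23-day review period, which began when the written grievance is presented to the supervisor on Sep 8, 1998), i.e. Oct 13, 1998; done Oct 16, 1998 — permitted.
Step 3: 59 days after Nov 16, 1998 (end of the 31-day objection period, which began when the grievance is advanced to the department head on Oct 16, 1998) is Jan 14, 1999; Jan 17, 1999 misses that deadline by 3 days.

Step 3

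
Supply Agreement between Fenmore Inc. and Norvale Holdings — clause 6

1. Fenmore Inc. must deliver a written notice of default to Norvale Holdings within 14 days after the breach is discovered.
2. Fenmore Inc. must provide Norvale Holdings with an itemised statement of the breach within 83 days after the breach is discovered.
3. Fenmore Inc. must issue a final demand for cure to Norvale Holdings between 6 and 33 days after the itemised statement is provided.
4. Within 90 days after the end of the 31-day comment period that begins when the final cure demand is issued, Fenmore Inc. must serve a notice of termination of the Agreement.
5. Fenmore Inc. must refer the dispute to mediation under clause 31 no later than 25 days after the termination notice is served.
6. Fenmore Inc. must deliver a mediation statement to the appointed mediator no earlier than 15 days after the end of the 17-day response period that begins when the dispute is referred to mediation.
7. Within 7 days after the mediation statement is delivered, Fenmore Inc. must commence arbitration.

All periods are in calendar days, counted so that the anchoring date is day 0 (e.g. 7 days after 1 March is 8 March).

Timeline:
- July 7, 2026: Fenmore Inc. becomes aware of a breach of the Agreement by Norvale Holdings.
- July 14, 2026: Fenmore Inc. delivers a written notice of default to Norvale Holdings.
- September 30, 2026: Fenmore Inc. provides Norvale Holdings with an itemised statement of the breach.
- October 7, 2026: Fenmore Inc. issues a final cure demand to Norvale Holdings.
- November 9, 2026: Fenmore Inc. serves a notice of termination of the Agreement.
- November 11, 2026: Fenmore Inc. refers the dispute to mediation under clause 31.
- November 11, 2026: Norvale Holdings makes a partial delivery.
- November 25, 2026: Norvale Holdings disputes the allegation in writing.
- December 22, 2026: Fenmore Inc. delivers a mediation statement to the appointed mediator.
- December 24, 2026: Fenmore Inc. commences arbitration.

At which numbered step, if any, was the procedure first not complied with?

Step 2

Step 1 — counting 14 days from July 7, 2026 (when the breach is discovered) gives a deadline of July 21, 2026; done July 14, 2026 — timely.
Step 2 — counting 83 days from July 7, 2026 (when the breach is discovered) gives a deadline of September 28, 2026; not done until September 30, 2026, 2 days after the deadline.
That is the first point of non-compliance.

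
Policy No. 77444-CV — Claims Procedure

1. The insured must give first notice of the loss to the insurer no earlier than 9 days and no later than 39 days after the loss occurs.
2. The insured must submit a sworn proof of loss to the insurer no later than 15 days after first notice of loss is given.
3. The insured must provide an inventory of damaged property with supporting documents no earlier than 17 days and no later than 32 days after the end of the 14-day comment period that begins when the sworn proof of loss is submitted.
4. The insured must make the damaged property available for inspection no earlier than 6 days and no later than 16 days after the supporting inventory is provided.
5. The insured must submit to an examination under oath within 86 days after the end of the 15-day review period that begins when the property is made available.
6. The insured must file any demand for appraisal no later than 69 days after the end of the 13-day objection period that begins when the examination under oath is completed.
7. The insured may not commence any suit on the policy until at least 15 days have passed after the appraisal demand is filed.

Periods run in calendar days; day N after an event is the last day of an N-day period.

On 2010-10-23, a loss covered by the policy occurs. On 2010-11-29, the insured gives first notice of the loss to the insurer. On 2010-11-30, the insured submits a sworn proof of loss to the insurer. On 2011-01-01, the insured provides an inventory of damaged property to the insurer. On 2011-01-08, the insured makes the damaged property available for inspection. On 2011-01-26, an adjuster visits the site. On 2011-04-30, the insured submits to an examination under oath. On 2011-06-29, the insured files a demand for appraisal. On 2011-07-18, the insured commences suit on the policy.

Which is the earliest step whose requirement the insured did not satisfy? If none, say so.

Step 5

(1) the permitted window runs from 2010-10-23 + 9 = 2010-11-01 to 2010-10-23 + 39 = 2010-12-01; done 2010-11-29, which is between those dates.
(2) due by 2010-11-29 + 15 days = 2010-12-14; 2010-11-30 is within that limit.
(3) the permitted window runs from 2010-12-14 + 17 = 2010-12-31 to 2010-12-14 + 32 = 2011-01-15; 2011-01-01 falls inside that range.
(4) the permitted window runs from 2011-01-01 + 6 = 2011-01-07 to 2011-01-01 + 16 = 2011-01-17; 2011-01-08 falls inside that range.
(5) due by 2011-01-23 + 86 days = 2011-04-19; done 2011-04-30 — 11 days late.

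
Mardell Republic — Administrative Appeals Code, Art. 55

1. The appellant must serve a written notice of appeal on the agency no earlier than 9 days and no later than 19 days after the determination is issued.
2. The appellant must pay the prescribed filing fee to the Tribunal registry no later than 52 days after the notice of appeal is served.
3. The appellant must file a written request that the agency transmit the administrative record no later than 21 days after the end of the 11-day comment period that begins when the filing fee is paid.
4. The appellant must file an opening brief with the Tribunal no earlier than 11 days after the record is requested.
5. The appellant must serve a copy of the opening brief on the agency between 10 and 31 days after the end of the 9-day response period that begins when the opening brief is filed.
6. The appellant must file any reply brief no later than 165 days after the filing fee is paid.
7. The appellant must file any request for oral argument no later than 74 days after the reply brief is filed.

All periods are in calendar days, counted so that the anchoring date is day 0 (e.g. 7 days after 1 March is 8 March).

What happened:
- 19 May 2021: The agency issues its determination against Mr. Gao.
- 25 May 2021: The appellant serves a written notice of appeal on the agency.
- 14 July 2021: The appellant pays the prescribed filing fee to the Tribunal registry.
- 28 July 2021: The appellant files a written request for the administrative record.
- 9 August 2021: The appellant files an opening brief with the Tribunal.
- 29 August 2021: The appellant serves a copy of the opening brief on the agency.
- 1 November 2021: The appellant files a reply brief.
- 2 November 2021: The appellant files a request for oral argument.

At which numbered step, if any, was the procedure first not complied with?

Step 1: the window is 9–19 days after 19 May 2021 (when the determination is issued), so 28 May 2021 through 7 June 2021; 25 May 2021 is 3 days too early.

Step 1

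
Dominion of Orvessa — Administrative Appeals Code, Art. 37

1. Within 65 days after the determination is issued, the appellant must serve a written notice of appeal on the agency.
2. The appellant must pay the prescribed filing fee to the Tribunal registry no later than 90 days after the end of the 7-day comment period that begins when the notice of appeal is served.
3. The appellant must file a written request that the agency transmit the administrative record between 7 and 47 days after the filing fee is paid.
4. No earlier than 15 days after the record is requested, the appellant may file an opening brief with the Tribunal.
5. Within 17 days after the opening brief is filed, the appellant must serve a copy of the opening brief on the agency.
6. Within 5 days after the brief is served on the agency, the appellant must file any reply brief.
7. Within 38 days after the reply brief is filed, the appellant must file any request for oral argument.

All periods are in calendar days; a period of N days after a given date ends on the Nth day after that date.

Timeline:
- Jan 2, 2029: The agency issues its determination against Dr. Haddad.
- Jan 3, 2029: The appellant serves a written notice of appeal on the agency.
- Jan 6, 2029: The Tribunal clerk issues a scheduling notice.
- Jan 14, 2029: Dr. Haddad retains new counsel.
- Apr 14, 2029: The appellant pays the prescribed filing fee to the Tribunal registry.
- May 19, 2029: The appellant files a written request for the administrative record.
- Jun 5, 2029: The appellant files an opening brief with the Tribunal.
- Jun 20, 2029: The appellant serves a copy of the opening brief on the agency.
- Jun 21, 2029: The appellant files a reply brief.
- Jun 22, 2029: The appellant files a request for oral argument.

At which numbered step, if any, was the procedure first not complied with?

(1) due by Jan 2, 2029 + 65 days = Mar 8, 2029; completed Jan 3, 2029, before the deadline.
(2) due by Jan 10, 2029 + 90 days = Apr 10, 2029; done Apr 14, 2029 — 4 days late.

Step 2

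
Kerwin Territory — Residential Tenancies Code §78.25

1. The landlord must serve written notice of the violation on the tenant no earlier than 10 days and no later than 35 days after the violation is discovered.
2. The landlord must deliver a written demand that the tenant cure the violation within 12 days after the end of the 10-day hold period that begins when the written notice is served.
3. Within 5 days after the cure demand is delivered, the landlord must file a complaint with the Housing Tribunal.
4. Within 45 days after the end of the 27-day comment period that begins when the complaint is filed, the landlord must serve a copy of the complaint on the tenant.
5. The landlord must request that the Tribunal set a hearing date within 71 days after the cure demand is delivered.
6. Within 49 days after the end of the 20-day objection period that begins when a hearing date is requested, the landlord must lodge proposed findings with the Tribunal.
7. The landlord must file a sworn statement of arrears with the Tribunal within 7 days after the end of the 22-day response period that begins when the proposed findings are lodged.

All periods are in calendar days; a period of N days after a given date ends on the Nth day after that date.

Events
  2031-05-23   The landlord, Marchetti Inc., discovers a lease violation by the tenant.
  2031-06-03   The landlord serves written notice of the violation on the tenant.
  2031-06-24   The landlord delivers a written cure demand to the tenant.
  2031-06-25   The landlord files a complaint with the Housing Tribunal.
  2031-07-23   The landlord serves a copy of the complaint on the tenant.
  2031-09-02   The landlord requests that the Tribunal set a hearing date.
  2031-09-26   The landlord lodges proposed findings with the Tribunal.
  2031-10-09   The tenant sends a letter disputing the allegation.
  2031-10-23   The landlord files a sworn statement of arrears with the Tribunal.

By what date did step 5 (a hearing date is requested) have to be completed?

Step 5 runs from 2031-06-24, when the cure demand is delivered. 71 days after 2031-06-24 is 2031-09-03.

2031-09-03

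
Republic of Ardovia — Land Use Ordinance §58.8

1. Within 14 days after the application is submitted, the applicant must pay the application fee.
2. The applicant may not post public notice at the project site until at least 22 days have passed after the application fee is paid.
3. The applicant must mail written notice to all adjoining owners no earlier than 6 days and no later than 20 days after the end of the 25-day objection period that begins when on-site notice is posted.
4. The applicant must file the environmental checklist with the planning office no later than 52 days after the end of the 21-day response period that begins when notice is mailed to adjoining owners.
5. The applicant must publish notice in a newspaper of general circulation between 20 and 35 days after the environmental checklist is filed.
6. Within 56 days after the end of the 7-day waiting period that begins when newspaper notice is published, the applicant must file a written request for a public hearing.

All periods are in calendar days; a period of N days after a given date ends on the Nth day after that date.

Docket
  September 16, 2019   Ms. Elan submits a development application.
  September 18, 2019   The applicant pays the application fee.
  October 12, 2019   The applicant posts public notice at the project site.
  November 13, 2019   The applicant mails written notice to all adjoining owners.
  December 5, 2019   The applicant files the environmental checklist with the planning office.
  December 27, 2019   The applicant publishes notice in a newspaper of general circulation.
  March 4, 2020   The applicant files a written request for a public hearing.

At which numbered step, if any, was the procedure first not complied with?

Step 1 — counting 14 days from September 16, 2019 (when the application is submitted) gives a deadline of September 30, 2019; completed September 18, 2019, before the deadline.
Step 2 — must wait 22 days from September 18, 2019 (when the application fee is paid), so not before October 10, 2019; October 12, 2019 is on or after that date.
Step 3 — 6 and 20 days from November 6, 2019 (end of the 25-day objection period, which began when on-site notice is posted on October 12, 2019) are November 12, 2019 and November 26, 2019 respectively; done November 13, 2019 — within the window.
Step 4 — counting 52 days from December 4, 2019 (end of the 21-day response period, which began when notice is mailed to adjoining owners on November 13, 2019) gives a deadline of January 25, 2020; December 5, 2019 is within that limit.
Step 5 — 20 and 35 days from December 5, 2019 (when the environmental checklist is filed) are December 25, 2019 and January 9, 2020 respectively; December 27, 2019 falls inside that range.
Step 6 — counting 56 days from January 3, 2020 (end of the 7-day waiting period, which began when newspaper notice is published on December 27, 2019) gives a deadline of February 28, 2020; done March 4, 2020 — 5 days late.
Later steps need not be reached.

Step 6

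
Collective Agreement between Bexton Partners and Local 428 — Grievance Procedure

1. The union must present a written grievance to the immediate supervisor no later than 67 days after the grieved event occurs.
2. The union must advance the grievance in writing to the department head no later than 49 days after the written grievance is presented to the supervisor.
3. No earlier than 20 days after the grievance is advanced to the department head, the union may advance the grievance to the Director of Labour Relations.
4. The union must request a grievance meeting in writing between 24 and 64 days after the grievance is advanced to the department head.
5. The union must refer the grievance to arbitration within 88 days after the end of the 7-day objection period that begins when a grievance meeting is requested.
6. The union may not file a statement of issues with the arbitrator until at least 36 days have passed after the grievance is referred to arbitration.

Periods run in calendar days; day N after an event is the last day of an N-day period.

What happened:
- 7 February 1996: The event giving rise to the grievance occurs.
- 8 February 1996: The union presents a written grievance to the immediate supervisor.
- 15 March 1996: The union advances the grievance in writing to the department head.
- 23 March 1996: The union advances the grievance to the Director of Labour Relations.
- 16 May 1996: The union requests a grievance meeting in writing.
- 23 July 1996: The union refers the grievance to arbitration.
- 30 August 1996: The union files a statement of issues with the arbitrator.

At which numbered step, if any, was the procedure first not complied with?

(1) due by 7 February 1996 + 67 days = 14 April 1996; completed 8 February 1996, before the deadline.
(2) due by 8 February 1996 + 49 days = 28 March 1996; done 15 March 1996 — timely.
(3) permitted from 15 March 1996 + 20 days = 4 April 1996 onward; 23 March 1996 is 12 days before the earliest permitted date.
The analysis stops there.

Step 3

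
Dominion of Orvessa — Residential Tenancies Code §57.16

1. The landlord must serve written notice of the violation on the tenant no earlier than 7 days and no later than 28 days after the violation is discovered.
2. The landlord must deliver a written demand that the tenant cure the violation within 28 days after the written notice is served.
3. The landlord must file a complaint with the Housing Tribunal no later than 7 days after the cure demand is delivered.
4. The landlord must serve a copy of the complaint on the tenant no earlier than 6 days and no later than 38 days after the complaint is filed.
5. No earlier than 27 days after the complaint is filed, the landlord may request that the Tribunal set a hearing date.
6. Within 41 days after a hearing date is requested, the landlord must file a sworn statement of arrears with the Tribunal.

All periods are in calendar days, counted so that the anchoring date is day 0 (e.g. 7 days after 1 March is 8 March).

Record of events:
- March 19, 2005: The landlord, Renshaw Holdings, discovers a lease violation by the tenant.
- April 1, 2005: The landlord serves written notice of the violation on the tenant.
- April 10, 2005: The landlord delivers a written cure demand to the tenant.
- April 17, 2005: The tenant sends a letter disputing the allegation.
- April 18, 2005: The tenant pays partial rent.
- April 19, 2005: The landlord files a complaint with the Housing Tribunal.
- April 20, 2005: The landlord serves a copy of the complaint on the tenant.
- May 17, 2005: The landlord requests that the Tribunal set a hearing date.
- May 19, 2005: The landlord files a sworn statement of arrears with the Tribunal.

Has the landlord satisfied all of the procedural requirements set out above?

No

Step 1: the window is 7–28 days after March 19, 2005 (when the violation is discovered), so March 26, 2005 through April 16, 2005; done April 1, 2005 — within the window.
Step 2: 28 days after April 1, 2005 (when the written notice is served) is April 29, 2005; done April 10, 2005 — timely.
Step 3: 7 days after April 10, 2005 (when the cure demand is delivered) is April 17, 2005; done April 19, 2005 — 2 days late.
The procedure was therefore not followed at step 3.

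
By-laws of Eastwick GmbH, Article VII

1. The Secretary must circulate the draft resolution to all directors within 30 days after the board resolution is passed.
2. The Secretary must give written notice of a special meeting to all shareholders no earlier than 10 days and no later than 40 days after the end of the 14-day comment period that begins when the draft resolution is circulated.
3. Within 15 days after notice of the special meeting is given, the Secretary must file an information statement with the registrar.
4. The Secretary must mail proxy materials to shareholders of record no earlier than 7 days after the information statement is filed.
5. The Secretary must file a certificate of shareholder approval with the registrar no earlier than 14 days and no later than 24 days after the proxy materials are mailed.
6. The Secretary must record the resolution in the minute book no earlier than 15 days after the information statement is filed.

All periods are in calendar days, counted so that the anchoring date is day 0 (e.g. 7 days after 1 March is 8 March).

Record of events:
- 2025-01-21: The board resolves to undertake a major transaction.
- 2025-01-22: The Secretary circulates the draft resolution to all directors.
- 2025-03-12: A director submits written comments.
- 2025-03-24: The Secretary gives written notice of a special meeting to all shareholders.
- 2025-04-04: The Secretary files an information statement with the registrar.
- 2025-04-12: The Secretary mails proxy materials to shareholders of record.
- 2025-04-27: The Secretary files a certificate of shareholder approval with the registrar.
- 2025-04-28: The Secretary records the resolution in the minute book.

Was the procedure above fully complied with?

Step 1: 30 days after 2025-01-21 (when the board resolution is passed) is 2025-02-20; 2025-01-22 is within that limit.
Step 2: the window is 10–40 days after 2025-02-05 (end of the 14-day comment period, which began when the draft resolution is circulated on 2025-01-22), so 2025-02-15 through 2025-03-17; 2025-03-24 is 7 days past the end of the window.
That is the first point of non-compliance.

No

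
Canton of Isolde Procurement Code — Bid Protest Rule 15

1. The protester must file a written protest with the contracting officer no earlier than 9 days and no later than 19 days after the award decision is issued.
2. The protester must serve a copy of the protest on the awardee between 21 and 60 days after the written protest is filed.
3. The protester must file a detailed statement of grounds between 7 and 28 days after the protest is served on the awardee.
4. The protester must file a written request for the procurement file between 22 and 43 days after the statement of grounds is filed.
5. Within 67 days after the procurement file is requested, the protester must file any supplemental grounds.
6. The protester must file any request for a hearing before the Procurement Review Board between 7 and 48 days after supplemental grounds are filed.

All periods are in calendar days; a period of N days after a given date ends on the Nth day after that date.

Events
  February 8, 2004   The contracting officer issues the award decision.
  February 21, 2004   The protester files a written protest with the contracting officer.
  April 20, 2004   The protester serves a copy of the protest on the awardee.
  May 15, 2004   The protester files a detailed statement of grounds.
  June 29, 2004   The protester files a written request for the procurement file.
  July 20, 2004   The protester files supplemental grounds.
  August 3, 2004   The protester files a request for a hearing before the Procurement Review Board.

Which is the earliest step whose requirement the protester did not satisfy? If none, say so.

Step 4

(1) the permitted window runs from February 8, 2004 + 9 = February 17, 2004 to February 8, 2004 + 19 = February 27, 2004; done February 21, 2004, which is between those dates.
(2) the permitted window runs from February 21, 2004 + 21 = March 13, 2004 to February 21, 2004 + 60 = April 21, 2004; done April 20, 2004, which is between those dates.
(3) the permitted window runs from April 20, 2004 + 7 = April 27, 2004 to April 20, 2004 + 28 = May 18, 2004; done May 15, 2004, which is between those dates.
(4) the permitted window runs from May 15, 2004 + 22 = June 6, 2004 to May 15, 2004 + 43 = June 27, 2004; June 29, 2004 is 2 days past the end of the window.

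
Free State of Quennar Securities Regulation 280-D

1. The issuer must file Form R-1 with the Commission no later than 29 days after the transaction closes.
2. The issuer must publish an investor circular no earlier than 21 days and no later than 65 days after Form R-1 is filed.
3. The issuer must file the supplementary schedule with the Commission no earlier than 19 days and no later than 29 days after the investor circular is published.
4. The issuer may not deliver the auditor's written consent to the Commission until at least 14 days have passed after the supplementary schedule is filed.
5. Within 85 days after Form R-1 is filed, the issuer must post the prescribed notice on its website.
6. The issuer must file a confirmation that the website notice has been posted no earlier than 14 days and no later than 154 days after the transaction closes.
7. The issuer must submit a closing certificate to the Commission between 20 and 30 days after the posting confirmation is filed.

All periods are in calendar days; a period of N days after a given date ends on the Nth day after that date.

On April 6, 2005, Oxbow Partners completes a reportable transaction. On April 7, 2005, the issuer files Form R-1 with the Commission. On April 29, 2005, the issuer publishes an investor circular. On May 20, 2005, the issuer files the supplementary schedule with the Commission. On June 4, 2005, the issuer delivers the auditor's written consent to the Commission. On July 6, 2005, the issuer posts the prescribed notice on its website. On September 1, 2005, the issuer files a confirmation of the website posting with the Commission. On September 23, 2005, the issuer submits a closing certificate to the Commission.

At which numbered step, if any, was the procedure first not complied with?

Step 5

Step 1: 29 days after April 6, 2005 (when the transaction closes) is May 5, 2005; done April 7, 2005 — timely.
Step 2: the window is 21–65 days after April 7, 2005 (when Form R-1 is filed), so April 28, 2005 through June 11, 2005; April 29, 2005 falls inside that range.
Step 3: the window is 19–29 days after April 29, 2005 (when the investor circular is published), so May 18, 2005 through May 28, 2005; done May 20, 2005, which is between those dates.
Step 4: the earliest permitted date is 14 days after May 20, 2005 (when the supplementary schedule is filed), i.e. June 3, 2005; done June 4, 2005 — permitted.
Step 5: 85 days after April 7, 2005 (when Form R-1 is filed) is July 1, 2005; July 6, 2005 misses that deadline by 5 days.
No need to go further; step 5 was not satisfied.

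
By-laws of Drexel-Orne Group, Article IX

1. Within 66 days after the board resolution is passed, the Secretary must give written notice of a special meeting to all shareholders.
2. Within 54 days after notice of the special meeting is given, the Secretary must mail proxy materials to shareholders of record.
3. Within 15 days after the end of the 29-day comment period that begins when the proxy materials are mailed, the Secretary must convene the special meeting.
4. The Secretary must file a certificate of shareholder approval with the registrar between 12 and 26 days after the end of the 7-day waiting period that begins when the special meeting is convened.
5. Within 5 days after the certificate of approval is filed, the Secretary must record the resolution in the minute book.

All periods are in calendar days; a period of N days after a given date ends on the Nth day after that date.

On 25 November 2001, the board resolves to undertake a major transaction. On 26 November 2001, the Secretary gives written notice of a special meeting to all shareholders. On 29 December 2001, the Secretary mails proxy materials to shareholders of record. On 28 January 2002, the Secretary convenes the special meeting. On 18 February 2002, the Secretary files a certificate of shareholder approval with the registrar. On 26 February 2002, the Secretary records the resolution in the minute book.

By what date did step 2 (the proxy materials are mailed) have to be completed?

Step 2 runs from 26 November 2001, when notice of the special meeting is given. 54 days after 26 November 2001 is 19 January 2002.

19 January 2002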